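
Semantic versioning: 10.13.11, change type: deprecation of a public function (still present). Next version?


Current: 10.13.11
Change category: 'deprecation of a public function (still present)' → minor bump
SemVer rule: minor bump → increment MINOR, reset PATCH to 0 (MAJOR unchanged)
New: 10.14.0

10.14.0


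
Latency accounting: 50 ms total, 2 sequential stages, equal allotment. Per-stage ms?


Formula: per_stage = total_budget / stages
per_stage = 50 / 2
per_stage = 25.0 ms

25.0 ms


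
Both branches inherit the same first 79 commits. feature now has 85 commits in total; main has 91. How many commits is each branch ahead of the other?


Common ancestor: commit #79
feature commits after divergence: 85 - 79 = 6
main commits after divergence: 91 - 79 = 12
feature is 6 commits ahead of main
main is 12 commits ahead of feature

feature ahead: 6, main ahead: 12


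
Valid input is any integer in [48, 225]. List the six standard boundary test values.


Range: [48, 225]
Boundaries: just below min, min, min+1, max-1, max, just above max
Values: [47, 48, 49, 224, 225, 226]

[47, 48, 49, 224, 225, 226]


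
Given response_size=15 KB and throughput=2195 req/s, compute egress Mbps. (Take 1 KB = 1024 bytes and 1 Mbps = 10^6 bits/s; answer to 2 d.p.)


Formula: Mbps = payload_bytes * RPS * 8 / 1e6
Payload per request = 15 KB = 15 * 1024 = 15360 bytes
Total bytes/sec = 15360 * 2195 = 33715200
Total bits/sec = 33715200 * 8 = 269721600
Mbps = 269721600 / 1e6 = 269.72

269.72 Mbps


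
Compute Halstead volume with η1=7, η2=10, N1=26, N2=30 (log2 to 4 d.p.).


Formula: V = N * log2(η), where N = N1 + N2 and η = η1 + η2
η = 7 + 10 = 17
N = 26 + 30 = 56
log2(17) ≈ 4.0875
V = 56 * 4.0875 = 228.90

228.90


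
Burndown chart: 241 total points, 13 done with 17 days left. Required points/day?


Formula: Required rate = Remaining points / Days left
Remaining = 241 - 13 = 228 points
Required rate = 228 / 17 = 13.41 points/day

13.41 points/day


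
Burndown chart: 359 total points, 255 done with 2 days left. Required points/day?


Formula: Required rate = Remaining points / Days left
Remaining = 359 - 255 = 104 points
Required rate = 104 / 2 = 52.0 points/day

52.0 points/day


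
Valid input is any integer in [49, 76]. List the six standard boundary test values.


Range: [49, 76]
Boundaries: just below min, min, min+1, max-1, max, just above max
Values: [48, 49, 50, 75, 76, 77]

[48, 49, 50, 75, 76, 77]


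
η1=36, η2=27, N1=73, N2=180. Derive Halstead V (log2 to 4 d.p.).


Formula: V = N * log2(η), where N = N1 + N2 and η = η1 + η2
η = 36 + 27 = 63
N = 73 + 180 = 253
log2(63) ≈ 5.9773
V = 253 * 5.9773 = 1512.26

1512.26


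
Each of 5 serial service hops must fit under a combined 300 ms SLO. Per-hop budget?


Formula: per_stage = total_budget / stages
per_stage = 300 / 5
per_stage = 60.0 ms

60.0 ms


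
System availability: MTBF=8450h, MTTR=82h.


Availability = MTBF / (MTBF + MTTR)
Availability = 8450 / (8450 + 82)
Availability = 8450 / 8532
Availability = 99.0389%

99.0389%


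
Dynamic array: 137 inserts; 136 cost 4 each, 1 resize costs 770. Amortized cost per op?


Formula: Amortized cost = Total cost / Operations
Total cost = (136 * 4) + (1 * 770)
Total cost = 544 + 770 = 1314
Amortized = 1314 / 137 = 9.5912

9.5912


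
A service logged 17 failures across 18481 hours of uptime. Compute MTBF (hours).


Formula: MTBF = Total operating time / Number of failures
MTBF = 18481 / 17
MTBF = 1087.12 hours

1087.12 hours


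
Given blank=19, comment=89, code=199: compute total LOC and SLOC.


Total LOC = blank + comment + code
Total LOC = 19 + 89 + 199 = 307
SLOC (source only) = code = 199

Total LOC: 307, SLOC: 199


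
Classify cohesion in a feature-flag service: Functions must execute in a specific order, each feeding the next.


Reasoning: Output of one is input to next
Type: Sequential cohesion

Sequential cohesion


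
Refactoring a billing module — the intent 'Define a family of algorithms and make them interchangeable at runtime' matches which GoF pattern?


This matches the Strategy pattern

Strategy


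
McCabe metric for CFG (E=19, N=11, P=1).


Formula: V(G) = E - N + 2P
V(G) = 19 - 11 + 2*1
V(G) = 8 + 2
V(G) = 10

10


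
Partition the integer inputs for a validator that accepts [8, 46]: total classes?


Valid range: [8, 46]
Class 1: x < 8 — invalid
Class 2: 8 ≤ x ≤ 46 — valid
Class 3: x > 46 — invalid
Total equivalence classes: 3

3 equivalence classes


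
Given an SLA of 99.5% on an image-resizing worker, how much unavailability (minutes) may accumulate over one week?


Formula: allowed downtime = period * (100 - SLA) / 100
Period (week) = 10080 minutes
Unavailability fraction = (100 - 99.5) / 100
Allowed downtime = 10080 * (100 - 99.5) / 100
Allowed downtime = 50.4 minutes

50.4 minutes


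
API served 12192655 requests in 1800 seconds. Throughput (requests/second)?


Formula: throughput = requests / seconds
throughput = 12192655 / 1800
throughput = 6773.7 requests/second

6773.7 requests/second


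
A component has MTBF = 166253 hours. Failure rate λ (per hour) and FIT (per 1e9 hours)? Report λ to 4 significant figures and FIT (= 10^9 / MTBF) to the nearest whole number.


Formula: λ = 1 / MTBF; FIT = λ × 1e9 = 1e9 / MTBF
λ = 1 / 166253 ≈ 6.015e-06 failures/hour
FIT = 1e9 / 166253 ≈ 6015 failures per 1e9 hours (nearest whole number)

λ = 6.015e-06 /h, FIT = 6015


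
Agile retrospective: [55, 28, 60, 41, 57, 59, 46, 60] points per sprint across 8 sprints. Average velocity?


Formula: Avg velocity = Total points / Number of sprints
Points: [55, 28, 60, 41, 57, 59, 46, 60]
Sum = 55 + 28 + 60 + 41 + 57 + 59 + 46 + 60 = 406
Avg velocity = 406 / 8 = 50.75 points/sprint

50.75 points/sprint


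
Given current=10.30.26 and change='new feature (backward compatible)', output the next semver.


Current: 10.30.26
Change category: 'new feature (backward compatible)' → minor bump
SemVer rule: minor bump → increment MINOR, reset PATCH to 0 (MAJOR unchanged)
New: 10.31.0

10.31.0


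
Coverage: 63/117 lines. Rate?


Coverage = covered / total * 100
Coverage = 63 / 117 * 100
Coverage = 53.85%

53.85%


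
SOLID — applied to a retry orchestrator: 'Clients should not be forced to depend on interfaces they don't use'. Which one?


This describes the Interface Segregation Principle (ISP)

Interface Segregation Principle (ISP)


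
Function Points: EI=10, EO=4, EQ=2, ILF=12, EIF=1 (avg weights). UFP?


UFP = EI*4 + EO*5 + EQ*4 + ILF*10 + EIF*7
UFP = 10*4 + 4*5 + 2*4 + 12*10 + 1*7
UFP = 40 + 20 + 8 + 120 + 7
UFP = 195

195


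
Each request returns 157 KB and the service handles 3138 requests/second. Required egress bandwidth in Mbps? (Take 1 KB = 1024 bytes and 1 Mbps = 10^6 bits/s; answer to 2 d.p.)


Formula: Mbps = payload_bytes * RPS * 8 / 1e6
Payload per request = 157 KB = 157 * 1024 = 160768 bytes
Total bytes/sec = 160768 * 3138 = 504489984
Total bits/sec = 504489984 * 8 = 4035919872
Mbps = 4035919872 / 1e6 = 4035.92

4035.92 Mbps


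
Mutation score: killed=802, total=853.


Mutation score = killed / total * 100
Mutation score = 802 / 853 * 100
Mutation score = 94.02%

94.02%


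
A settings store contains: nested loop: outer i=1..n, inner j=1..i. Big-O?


Reasoning: triangle: n(n+1)/2 ~ n^2/2
Complexity: O(n^2)

O(n^2)


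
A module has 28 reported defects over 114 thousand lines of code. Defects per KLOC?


Defect density = defects / KLOC
Defect density = 28 / 114
Defect density = 0.246 defects/KLOC

0.246 defects/KLOC


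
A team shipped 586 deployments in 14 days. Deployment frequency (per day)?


Formula: deployments per day = releases / days
= 586 / 14
= 41.857 deploys/day
(equivalently, 293.0 deploys/week)

41.857 deploys/day


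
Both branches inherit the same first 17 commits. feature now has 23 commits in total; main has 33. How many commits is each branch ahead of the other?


Common ancestor: commit #17
feature commits after divergence: 23 - 17 = 6
main commits after divergence: 33 - 17 = 16
feature is 6 commits ahead of main
main is 16 commits ahead of feature

feature ahead: 6, main ahead: 16


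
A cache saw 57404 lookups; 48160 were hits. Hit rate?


Formula: hit rate = hits / (hits + misses) * 100
hit rate = 48160 / (48160 + 9244) * 100
hit rate = 48160 / 57404 * 100
hit rate = 83.9%

83.9%


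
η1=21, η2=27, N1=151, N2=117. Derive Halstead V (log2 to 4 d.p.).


Formula: V = N * log2(η), where N = N1 + N2 and η = η1 + η2
η = 21 + 27 = 48
N = 151 + 117 = 268
log2(48) ≈ 5.5850
V = 268 * 5.5850 = 1496.78

1496.78


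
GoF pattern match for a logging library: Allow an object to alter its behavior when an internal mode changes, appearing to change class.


This matches the State pattern

State


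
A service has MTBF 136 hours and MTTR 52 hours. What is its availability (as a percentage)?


Availability = MTBF / (MTBF + MTTR)
Availability = 136 / (136 + 52)
Availability = 136 / 188
Availability = 72.3404%

72.3404%


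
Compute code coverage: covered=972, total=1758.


Coverage = covered / total * 100
Coverage = 972 / 1758 * 100
Coverage = 55.29%

55.29%


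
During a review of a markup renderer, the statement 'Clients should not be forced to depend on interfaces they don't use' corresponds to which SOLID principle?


This describes the Interface Segregation Principle (ISP)

Interface Segregation Principle (ISP)


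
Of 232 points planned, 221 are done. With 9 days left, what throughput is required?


Formula: Required rate = Remaining points / Days left
Remaining = 232 - 221 = 11 points
Required rate = 11 / 9 = 1.22 points/day

1.22 points/day


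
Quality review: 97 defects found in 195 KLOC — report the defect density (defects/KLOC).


Defect density = defects / KLOC
Defect density = 97 / 195
Defect density = 0.497 defects/KLOC

0.497 defects/KLOC


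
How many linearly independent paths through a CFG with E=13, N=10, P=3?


Formula: V(G) = E - N + 2P
V(G) = 13 - 10 + 2*3
V(G) = 3 + 6
V(G) = 9

9


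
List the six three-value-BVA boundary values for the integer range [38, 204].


Range: [38, 204]
Boundaries: just below min, min, min+1, max-1, max, just above max
Values: [37, 38, 39, 203, 204, 205]

[37, 38, 39, 203, 204, 205]


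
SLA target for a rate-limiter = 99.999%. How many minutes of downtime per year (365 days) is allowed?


Formula: allowed downtime = period * (100 - SLA) / 100
Period (year (365 days)) = 525600 minutes
Unavailability fraction = (100 - 99.999) / 100
Allowed downtime = 525600 * (100 - 99.999) / 100
Allowed downtime = 5.256 minutes

5.256 minutes


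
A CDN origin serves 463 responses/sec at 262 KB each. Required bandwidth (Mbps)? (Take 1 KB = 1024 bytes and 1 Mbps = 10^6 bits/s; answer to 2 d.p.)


Formula: Mbps = payload_bytes * RPS * 8 / 1e6
Payload per request = 262 KB = 262 * 1024 = 268288 bytes
Total bytes/sec = 268288 * 463 = 124217344
Total bits/sec = 124217344 * 8 = 993738752
Mbps = 993738752 / 1e6 = 993.74

993.74 Mbps


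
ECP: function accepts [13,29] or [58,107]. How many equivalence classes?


Valid ranges: [13,29] and [58,107]
Class 1: x < 13 — invalid
Class 2: 13 ≤ x ≤ 29 — valid
Class 3: 29 < x < 58 — invalid (gap between ranges)
Class 4: 58 ≤ x ≤ 107 — valid
Class 5: x > 107 — invalid
Total equivalence classes: 5

5 equivalence classes


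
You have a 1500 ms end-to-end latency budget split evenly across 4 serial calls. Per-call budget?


Formula: per_stage = total_budget / stages
per_stage = 1500 / 4
per_stage = 375.0 ms

375.0 ms


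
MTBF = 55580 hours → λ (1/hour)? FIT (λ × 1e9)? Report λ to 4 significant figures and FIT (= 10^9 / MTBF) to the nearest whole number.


Formula: λ = 1 / MTBF; FIT = λ × 1e9 = 1e9 / MTBF
λ = 1 / 55580 ≈ 1.799e-05 failures/hour
FIT = 1e9 / 55580 ≈ 17992 failures per 1e9 hours (nearest whole number)

λ = 1.799e-05 /h, FIT = 17992


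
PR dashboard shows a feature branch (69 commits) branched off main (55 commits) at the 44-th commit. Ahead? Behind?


Common ancestor: commit #44
feature commits after divergence: 69 - 44 = 25
main commits after divergence: 55 - 44 = 11
feature is 25 commits ahead of main
main is 11 commits ahead of feature

feature ahead: 25, main ahead: 11


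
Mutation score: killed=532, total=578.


Mutation score = killed / total * 100
Mutation score = 532 / 578 * 100
Mutation score = 92.04%

92.04%


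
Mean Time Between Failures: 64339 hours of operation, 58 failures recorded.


Formula: MTBF = Total operating time / Number of failures
MTBF = 64339 / 58
MTBF = 1109.29 hours

1109.29 hours


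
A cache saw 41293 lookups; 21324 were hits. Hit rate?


Formula: hit rate = hits / (hits + misses) * 100
hit rate = 21324 / (21324 + 19969) * 100
hit rate = 21324 / 41293 * 100
hit rate = 51.64%

51.64%


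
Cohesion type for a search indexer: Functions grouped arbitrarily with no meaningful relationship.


Reasoning: Worst: random grouping
Type: Coincidental cohesion

Coincidental cohesion


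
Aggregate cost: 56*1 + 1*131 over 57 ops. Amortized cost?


Formula: Amortized cost = Total cost / Operations
Total cost = (56 * 1) + (1 * 131)
Total cost = 56 + 131 = 187
Amortized = 187 / 57 = 3.2807

3.2807


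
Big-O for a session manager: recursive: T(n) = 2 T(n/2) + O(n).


Reasoning: master theorem case 2 (merge-sort recurrence)
Complexity: O(n log n)

O(n log n)


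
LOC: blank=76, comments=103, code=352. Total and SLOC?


Total LOC = blank + comment + code
Total LOC = 76 + 103 + 352 = 531
SLOC (source only) = code = 352

Total LOC: 531, SLOC: 352


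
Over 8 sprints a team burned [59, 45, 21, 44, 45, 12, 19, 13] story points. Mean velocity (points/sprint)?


Formula: Avg velocity = Total points / Number of sprints
Points: [59, 45, 21, 44, 45, 12, 19, 13]
Sum = 59 + 45 + 21 + 44 + 45 + 12 + 19 + 13 = 258
Avg velocity = 258 / 8 = 32.25 points/sprint

32.25 points/sprint


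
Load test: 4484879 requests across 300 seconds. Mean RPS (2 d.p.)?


Formula: throughput = requests / seconds
throughput = 4484879 / 300
throughput = 14949.6 requests/second

14949.6 requests/second


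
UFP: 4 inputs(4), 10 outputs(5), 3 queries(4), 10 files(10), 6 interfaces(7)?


UFP = EI*4 + EO*5 + EQ*4 + ILF*10 + EIF*7
UFP = 4*4 + 10*5 + 3*4 + 10*10 + 6*7
UFP = 16 + 50 + 12 + 100 + 42
UFP = 220

220


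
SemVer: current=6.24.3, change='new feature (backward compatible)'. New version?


Current: 6.24.3
Change category: 'new feature (backward compatible)' → minor bump
SemVer rule: minor bump → increment MINOR, reset PATCH to 0 (MAJOR unchanged)
New: 6.25.0

6.25.0


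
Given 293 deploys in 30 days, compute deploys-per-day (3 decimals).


Formula: deployments per day = releases / days
= 293 / 30
= 9.767 deploys/day
(equivalently, 68.37 deploys/week)

9.767 deploys/day


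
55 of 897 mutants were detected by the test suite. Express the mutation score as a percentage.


Mutation score = killed / total * 100
Mutation score = 55 / 897 * 100
Mutation score = 6.13%

6.13%


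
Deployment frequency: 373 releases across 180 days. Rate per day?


Formula: deployments per day = releases / days
= 373 / 180
= 2.072 deploys/day
(equivalently, 14.51 deploys/week)

2.072 deploys/day


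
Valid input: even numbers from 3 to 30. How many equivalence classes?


Constraint: even integers in [3, 30]
Class 1: x < 3 — out-of-range invalid
Class 2: x in [3,30] but odd — wrong type invalid
Class 3: x in [3,30] and even — valid
Class 4: x > 30 — out-of-range invalid
Total equivalence classes: 4

4 equivalence classes


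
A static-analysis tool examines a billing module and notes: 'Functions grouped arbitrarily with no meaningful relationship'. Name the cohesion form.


Reasoning: Worst: random grouping
Type: Coincidental cohesion

Coincidental cohesion


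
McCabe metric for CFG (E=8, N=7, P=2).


Formula: V(G) = E - N + 2P
V(G) = 8 - 7 + 2*2
V(G) = 1 + 4
V(G) = 5

5


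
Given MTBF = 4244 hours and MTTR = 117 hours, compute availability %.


Availability = MTBF / (MTBF + MTTR)
Availability = 4244 / (4244 + 117)
Availability = 4244 / 4361
Availability = 97.3171%

97.3171%


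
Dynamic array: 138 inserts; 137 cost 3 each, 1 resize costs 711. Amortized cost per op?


Formula: Amortized cost = Total cost / Operations
Total cost = (137 * 3) + (1 * 711)
Total cost = 411 + 711 = 1122
Amortized = 1122 / 138 = 8.1304

8.1304


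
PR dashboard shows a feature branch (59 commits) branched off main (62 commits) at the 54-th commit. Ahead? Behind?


Common ancestor: commit #54
feature commits after divergence: 59 - 54 = 5
main commits after divergence: 62 - 54 = 8
feature is 5 commits ahead of main
main is 8 commits ahead of feature

feature ahead: 5, main ahead: 8


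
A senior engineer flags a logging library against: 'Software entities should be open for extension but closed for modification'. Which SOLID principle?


This describes the Open/Closed Principle (OCP)

Open/Closed Principle (OCP)


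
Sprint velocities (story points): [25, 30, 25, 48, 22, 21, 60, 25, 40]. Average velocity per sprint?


Formula: Avg velocity = Total points / Number of sprints
Points: [25, 30, 25, 48, 22, 21, 60, 25, 40]
Sum = 25 + 30 + 25 + 48 + 22 + 21 + 60 + 25 + 40 = 296
Avg velocity = 296 / 9 = 32.89 points/sprint

32.89 points/sprint


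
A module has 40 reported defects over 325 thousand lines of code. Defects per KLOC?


Defect density = defects / KLOC
Defect density = 40 / 325
Defect density = 0.123 defects/KLOC

0.123 defects/KLOC


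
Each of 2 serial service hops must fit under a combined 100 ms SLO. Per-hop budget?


Formula: per_stage = total_budget / stages
per_stage = 100 / 2
per_stage = 50.0 ms

50.0 ms


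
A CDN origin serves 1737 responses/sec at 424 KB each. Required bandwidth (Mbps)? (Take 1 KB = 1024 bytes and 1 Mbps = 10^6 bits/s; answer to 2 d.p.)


Formula: Mbps = payload_bytes * RPS * 8 / 1e6
Payload per request = 424 KB = 424 * 1024 = 434176 bytes
Total bytes/sec = 434176 * 1737 = 754163712
Total bits/sec = 754163712 * 8 = 6033309696
Mbps = 6033309696 / 1e6 = 6033.31

6033.31 Mbps


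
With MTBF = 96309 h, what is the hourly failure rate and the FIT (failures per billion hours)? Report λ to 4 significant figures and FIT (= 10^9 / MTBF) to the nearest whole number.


Formula: λ = 1 / MTBF; FIT = λ × 1e9 = 1e9 / MTBF
λ = 1 / 96309 ≈ 1.038e-05 failures/hour
FIT = 1e9 / 96309 ≈ 10383 failures per 1e9 hours (nearest whole number)

λ = 1.038e-05 /h, FIT = 10383


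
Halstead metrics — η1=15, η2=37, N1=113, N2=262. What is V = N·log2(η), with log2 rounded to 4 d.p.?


Formula: V = N * log2(η), where N = N1 + N2 and η = η1 + η2
η = 15 + 37 = 52
N = 113 + 262 = 375
log2(52) ≈ 5.7004
V = 375 * 5.7004 = 2137.65

2137.65


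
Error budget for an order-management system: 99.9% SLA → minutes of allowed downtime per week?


Formula: allowed downtime = period * (100 - SLA) / 100
Period (week) = 10080 minutes
Unavailability fraction = (100 - 99.9) / 100
Allowed downtime = 10080 * (100 - 99.9) / 100
Allowed downtime = 10.08 minutes

10.08 minutes


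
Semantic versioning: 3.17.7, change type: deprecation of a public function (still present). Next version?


Current: 3.17.7
Change category: 'deprecation of a public function (still present)' → minor bump
SemVer rule: minor bump → increment MINOR, reset PATCH to 0 (MAJOR unchanged)
New: 3.18.0

3.18.0


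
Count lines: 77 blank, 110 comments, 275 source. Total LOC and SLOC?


Total LOC = blank + comment + code
Total LOC = 77 + 110 + 275 = 462
SLOC (source only) = code = 275

Total LOC: 462, SLOC: 275


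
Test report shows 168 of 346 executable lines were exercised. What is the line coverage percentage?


Coverage = covered / total * 100
Coverage = 168 / 346 * 100
Coverage = 48.55%

48.55%


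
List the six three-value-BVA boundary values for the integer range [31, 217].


Range: [31, 217]
Boundaries: just below min, min, min+1, max-1, max, just above max
Values: [30, 31, 32, 216, 217, 218]

[30, 31, 32, 216, 217, 218]


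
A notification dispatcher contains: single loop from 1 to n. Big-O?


Reasoning: one pass through n items
Complexity: O(n)

O(n)


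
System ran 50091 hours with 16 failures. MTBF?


Formula: MTBF = Total operating time / Number of failures
MTBF = 50091 / 16
MTBF = 3130.69 hours

3130.69 hours


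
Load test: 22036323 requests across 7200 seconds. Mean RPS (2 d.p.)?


Formula: throughput = requests / seconds
throughput = 22036323 / 7200
throughput = 3060.6 requests/second

3060.6 requests/second


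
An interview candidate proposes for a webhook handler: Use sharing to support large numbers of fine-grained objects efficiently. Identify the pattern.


This matches the Flyweight pattern

Flyweight


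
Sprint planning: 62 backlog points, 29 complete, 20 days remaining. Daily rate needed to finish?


Formula: Required rate = Remaining points / Days left
Remaining = 62 - 29 = 33 points
Required rate = 33 / 20 = 1.65 points/day

1.65 points/day


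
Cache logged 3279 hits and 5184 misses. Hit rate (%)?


Formula: hit rate = hits / (hits + misses) * 100
hit rate = 3279 / (3279 + 5184) * 100
hit rate = 3279 / 8463 * 100
hit rate = 38.75%

38.75%


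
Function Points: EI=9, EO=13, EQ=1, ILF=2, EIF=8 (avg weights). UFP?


UFP = EI*4 + EO*5 + EQ*4 + ILF*10 + EIF*7
UFP = 9*4 + 13*5 + 1*4 + 2*10 + 8*7
UFP = 36 + 65 + 4 + 20 + 56
UFP = 181

181


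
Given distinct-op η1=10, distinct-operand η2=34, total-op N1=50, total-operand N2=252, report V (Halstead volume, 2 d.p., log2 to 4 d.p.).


Formula: V = N * log2(η), where N = N1 + N2 and η = η1 + η2
η = 10 + 34 = 44
N = 50 + 252 = 302
log2(44) ≈ 5.4594
V = 302 * 5.4594 = 1648.74

1648.74


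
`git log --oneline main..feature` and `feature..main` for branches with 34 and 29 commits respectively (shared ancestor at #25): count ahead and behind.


Common ancestor: commit #25
feature commits after divergence: 34 - 25 = 9
main commits after divergence: 29 - 25 = 4
feature is 9 commits ahead of main
main is 4 commits ahead of feature

feature ahead: 9, main ahead: 4


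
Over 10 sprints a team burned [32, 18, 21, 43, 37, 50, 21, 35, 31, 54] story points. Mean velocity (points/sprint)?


Formula: Avg velocity = Total points / Number of sprints
Points: [32, 18, 21, 43, 37, 50, 21, 35, 31, 54]
Sum = 32 + 18 + 21 + 43 + 37 + 50 + 21 + 35 + 31 + 54 = 342
Avg velocity = 342 / 10 = 34.2 points/sprint

34.2 points/sprint


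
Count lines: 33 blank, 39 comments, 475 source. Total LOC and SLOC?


Total LOC = blank + comment + code
Total LOC = 33 + 39 + 475 = 547
SLOC (source only) = code = 475

Total LOC: 547, SLOC: 475


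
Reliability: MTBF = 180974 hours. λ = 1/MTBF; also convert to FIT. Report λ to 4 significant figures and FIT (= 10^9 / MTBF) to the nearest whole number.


Formula: λ = 1 / MTBF; FIT = λ × 1e9 = 1e9 / MTBF
λ = 1 / 180974 ≈ 5.526e-06 failures/hour
FIT = 1e9 / 180974 ≈ 5526 failures per 1e9 hours (nearest whole number)

λ = 5.526e-06 /h, FIT = 5526


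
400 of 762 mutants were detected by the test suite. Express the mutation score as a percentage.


Mutation score = killed / total * 100
Mutation score = 400 / 762 * 100
Mutation score = 52.49%

52.49%


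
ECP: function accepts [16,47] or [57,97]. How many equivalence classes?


Valid ranges: [16,47] and [57,97]
Class 1: x < 16 — invalid
Class 2: 16 ≤ x ≤ 47 — valid
Class 3: 47 < x < 57 — invalid (gap between ranges)
Class 4: 57 ≤ x ≤ 97 — valid
Class 5: x > 97 — invalid
Total equivalence classes: 5

5 equivalence classes


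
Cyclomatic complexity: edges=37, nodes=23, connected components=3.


Formula: V(G) = E - N + 2P
V(G) = 37 - 23 + 2*3
V(G) = 14 + 6
V(G) = 20

20


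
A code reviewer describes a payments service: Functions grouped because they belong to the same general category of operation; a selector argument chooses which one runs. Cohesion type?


Reasoning: Grouped by category of activity, not by data or sequence
Type: Logical cohesion

Logical cohesion


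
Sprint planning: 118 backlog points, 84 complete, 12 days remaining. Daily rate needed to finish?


Formula: Required rate = Remaining points / Days left
Remaining = 118 - 84 = 34 points
Required rate = 34 / 12 = 2.83 points/day

2.83 points/day


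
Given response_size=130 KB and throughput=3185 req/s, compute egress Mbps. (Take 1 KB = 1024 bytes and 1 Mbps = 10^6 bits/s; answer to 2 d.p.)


Formula: Mbps = payload_bytes * RPS * 8 / 1e6
Payload per request = 130 KB = 130 * 1024 = 133120 bytes
Total bytes/sec = 133120 * 3185 = 423987200
Total bits/sec = 423987200 * 8 = 3391897600
Mbps = 3391897600 / 1e6 = 3391.9

3391.9 Mbps


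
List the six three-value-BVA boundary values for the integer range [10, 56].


Range: [10, 56]
Boundaries: just below min, min, min+1, max-1, max, just above max
Values: [9, 10, 11, 55, 56, 57]

[9, 10, 11, 55, 56, 57]


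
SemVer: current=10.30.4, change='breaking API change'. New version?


Current: 10.30.4
Change category: 'breaking API change' → major bump
SemVer rule: major bump → increment MAJOR, reset MINOR and PATCH to 0
New: 11.0.0

11.0.0


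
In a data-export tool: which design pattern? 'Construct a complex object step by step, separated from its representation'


This matches the Builder pattern

Builder


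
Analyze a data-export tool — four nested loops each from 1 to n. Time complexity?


Reasoning: four levels of nesting
Complexity: O(n^4)

O(n^4)


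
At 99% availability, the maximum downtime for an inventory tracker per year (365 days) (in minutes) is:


Formula: allowed downtime = period * (100 - SLA) / 100
Period (year (365 days)) = 525600 minutes
Unavailability fraction = (100 - 99.0) / 100
Allowed downtime = 525600 * (100 - 99.0) / 100
Allowed downtime = 5256.0 minutes

5256.0 minutes


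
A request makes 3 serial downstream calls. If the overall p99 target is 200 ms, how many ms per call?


Formula: per_stage = total_budget / stages
per_stage = 200 / 3
per_stage = 66.67 ms

66.67 ms


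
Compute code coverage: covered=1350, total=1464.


Coverage = covered / total * 100
Coverage = 1350 / 1464 * 100
Coverage = 92.21%

92.21%


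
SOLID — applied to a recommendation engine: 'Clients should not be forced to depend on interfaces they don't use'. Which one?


This describes the Interface Segregation Principle (ISP)

Interface Segregation Principle (ISP)


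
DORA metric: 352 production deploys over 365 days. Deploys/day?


Formula: deployments per day = releases / days
= 352 / 365
= 0.964 deploys/day
(equivalently, 6.75 deploys/week)

0.964 deploys/day


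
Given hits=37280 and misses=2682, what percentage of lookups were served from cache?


Formula: hit rate = hits / (hits + misses) * 100
hit rate = 37280 / (37280 + 2682) * 100
hit rate = 37280 / 39962 * 100
hit rate = 93.29%

93.29%


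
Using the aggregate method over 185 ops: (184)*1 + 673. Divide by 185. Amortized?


Formula: Amortized cost = Total cost / Operations
Total cost = (184 * 1) + (1 * 673)
Total cost = 184 + 673 = 857
Amortized = 857 / 185 = 4.6324

4.6324


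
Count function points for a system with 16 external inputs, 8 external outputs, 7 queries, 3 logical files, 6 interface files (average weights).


UFP = EI*4 + EO*5 + EQ*4 + ILF*10 + EIF*7
UFP = 16*4 + 8*5 + 7*4 + 3*10 + 6*7
UFP = 64 + 40 + 28 + 30 + 42
UFP = 204

204


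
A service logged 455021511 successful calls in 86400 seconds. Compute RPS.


Formula: throughput = requests / seconds
throughput = 455021511 / 86400
throughput = 5266.45 requests/second

5266.45 requests/second


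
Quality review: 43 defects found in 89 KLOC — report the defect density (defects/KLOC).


Defect density = defects / KLOC
Defect density = 43 / 89
Defect density = 0.483 defects/KLOC

0.483 defects/KLOC


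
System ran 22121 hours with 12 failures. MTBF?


Formula: MTBF = Total operating time / Number of failures
MTBF = 22121 / 12
MTBF = 1843.42 hours

1843.42 hours


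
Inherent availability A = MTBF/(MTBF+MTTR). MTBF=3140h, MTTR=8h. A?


Availability = MTBF / (MTBF + MTTR)
Availability = 3140 / (3140 + 8)
Availability = 3140 / 3148
Availability = 99.7459%

99.7459%


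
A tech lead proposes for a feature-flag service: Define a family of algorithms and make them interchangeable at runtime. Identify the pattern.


This matches the Strategy pattern

Strategy


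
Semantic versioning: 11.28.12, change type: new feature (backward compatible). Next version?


Current: 11.28.12
Change category: 'new feature (backward compatible)' → minor bump
SemVer rule: minor bump → increment MINOR, reset PATCH to 0 (MAJOR unchanged)
New: 11.29.0

11.29.0


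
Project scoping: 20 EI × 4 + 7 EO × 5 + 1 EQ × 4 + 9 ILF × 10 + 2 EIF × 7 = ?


UFP = EI*4 + EO*5 + EQ*4 + ILF*10 + EIF*7
UFP = 20*4 + 7*5 + 1*4 + 9*10 + 2*7
UFP = 80 + 35 + 4 + 90 + 14
UFP = 223

223


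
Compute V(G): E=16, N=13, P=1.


Formula: V(G) = E - N + 2P
V(G) = 16 - 13 + 2*1
V(G) = 3 + 2
V(G) = 5

5


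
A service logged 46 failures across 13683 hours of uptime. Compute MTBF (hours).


Formula: MTBF = Total operating time / Number of failures
MTBF = 13683 / 46
MTBF = 297.46 hours

297.46 hours


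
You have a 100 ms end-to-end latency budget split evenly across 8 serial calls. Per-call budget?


Formula: per_stage = total_budget / stages
per_stage = 100 / 8
per_stage = 12.5 ms

12.5 ms


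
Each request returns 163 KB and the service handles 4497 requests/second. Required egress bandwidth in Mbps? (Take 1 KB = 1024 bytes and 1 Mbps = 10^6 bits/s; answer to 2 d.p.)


Formula: Mbps = payload_bytes * RPS * 8 / 1e6
Payload per request = 163 KB = 163 * 1024 = 166912 bytes
Total bytes/sec = 166912 * 4497 = 750603264
Total bits/sec = 750603264 * 8 = 6004826112
Mbps = 6004826112 / 1e6 = 6004.83

6004.83 Mbps


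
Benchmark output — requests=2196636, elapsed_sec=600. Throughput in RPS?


Formula: throughput = requests / seconds
throughput = 2196636 / 600
throughput = 3661.06 requests/second

3661.06 requests/second


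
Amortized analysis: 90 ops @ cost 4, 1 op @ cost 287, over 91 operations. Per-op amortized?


Formula: Amortized cost = Total cost / Operations
Total cost = (90 * 4) + (1 * 287)
Total cost = 360 + 287 = 647
Amortized = 647 / 91 = 7.1099

7.1099


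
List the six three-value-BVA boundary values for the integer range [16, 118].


Range: [16, 118]
Boundaries: just below min, min, min+1, max-1, max, just above max
Values: [15, 16, 17, 117, 118, 119]

[15, 16, 17, 117, 118, 119]


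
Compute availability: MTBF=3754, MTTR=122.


Availability = MTBF / (MTBF + MTTR)
Availability = 3754 / (3754 + 122)
Availability = 3754 / 3876
Availability = 96.8524%

96.8524%


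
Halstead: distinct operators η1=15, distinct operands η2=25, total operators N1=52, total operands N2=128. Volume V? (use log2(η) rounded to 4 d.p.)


Formula: V = N * log2(η), where N = N1 + N2 and η = η1 + η2
η = 15 + 25 = 40
N = 52 + 128 = 180
log2(40) ≈ 5.3219
V = 180 * 5.3219 = 957.94

957.94


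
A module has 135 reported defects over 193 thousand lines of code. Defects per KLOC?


Defect density = defects / KLOC
Defect density = 135 / 193
Defect density = 0.699 defects/KLOC

0.699 defects/KLOC


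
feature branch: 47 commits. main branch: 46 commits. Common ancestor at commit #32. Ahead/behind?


Common ancestor: commit #32
feature commits after divergence: 47 - 32 = 15
main commits after divergence: 46 - 32 = 14
feature is 15 commits ahead of main
main is 14 commits ahead of feature

feature ahead: 15, main ahead: 14


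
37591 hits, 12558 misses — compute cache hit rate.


Formula: hit rate = hits / (hits + misses) * 100
hit rate = 37591 / (37591 + 12558) * 100
hit rate = 37591 / 50149 * 100
hit rate = 74.96%

74.96%


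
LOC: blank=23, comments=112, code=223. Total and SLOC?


Total LOC = blank + comment + code
Total LOC = 23 + 112 + 223 = 358
SLOC (source only) = code = 223

Total LOC: 358, SLOC: 223


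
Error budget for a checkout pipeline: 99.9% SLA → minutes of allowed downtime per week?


Formula: allowed downtime = period * (100 - SLA) / 100
Period (week) = 10080 minutes
Unavailability fraction = (100 - 99.9) / 100
Allowed downtime = 10080 * (100 - 99.9) / 100
Allowed downtime = 10.08 minutes

10.08 minutes


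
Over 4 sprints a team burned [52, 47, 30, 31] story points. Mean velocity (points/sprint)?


Formula: Avg velocity = Total points / Number of sprints
Points: [52, 47, 30, 31]
Sum = 52 + 47 + 30 + 31 = 160
Avg velocity = 160 / 4 = 40.0 points/sprint

40.0 points/sprint


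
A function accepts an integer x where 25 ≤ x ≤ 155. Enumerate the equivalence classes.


Valid range: [25, 155]
Class 1: x < 25 — invalid
Class 2: 25 ≤ x ≤ 155 — valid
Class 3: x > 155 — invalid
Total equivalence classes: 3

3 equivalence classes


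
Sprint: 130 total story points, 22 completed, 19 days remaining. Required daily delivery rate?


Formula: Required rate = Remaining points / Days left
Remaining = 130 - 22 = 108 points
Required rate = 108 / 19 = 5.68 points/day

5.68 points/day


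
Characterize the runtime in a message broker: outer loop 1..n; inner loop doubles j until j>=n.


Reasoning: linear outer times logarithmic inner
Complexity: O(n log n)

O(n log n)


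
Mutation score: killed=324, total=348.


Mutation score = killed / total * 100
Mutation score = 324 / 348 * 100
Mutation score = 93.1%

93.1%


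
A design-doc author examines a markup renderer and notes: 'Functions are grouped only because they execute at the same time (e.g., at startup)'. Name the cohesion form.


Reasoning: Related by timing only
Type: Temporal cohesion

Temporal cohesion


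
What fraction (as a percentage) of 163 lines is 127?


Coverage = covered / total * 100
Coverage = 127 / 163 * 100
Coverage = 77.91%

77.91%


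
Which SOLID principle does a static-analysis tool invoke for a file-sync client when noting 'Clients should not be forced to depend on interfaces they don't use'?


This describes the Interface Segregation Principle (ISP)

Interface Segregation Principle (ISP)


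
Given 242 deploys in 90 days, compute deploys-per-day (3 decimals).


Formula: deployments per day = releases / days
= 242 / 90
= 2.689 deploys/day
(equivalently, 18.82 deploys/week)

2.689 deploys/day


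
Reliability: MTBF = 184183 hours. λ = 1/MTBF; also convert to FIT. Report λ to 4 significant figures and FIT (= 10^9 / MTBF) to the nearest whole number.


Formula: λ = 1 / MTBF; FIT = λ × 1e9 = 1e9 / MTBF
λ = 1 / 184183 ≈ 5.429e-06 failures/hour
FIT = 1e9 / 184183 ≈ 5429 failures per 1e9 hours (nearest whole number)

λ = 5.429e-06 /h, FIT = 5429


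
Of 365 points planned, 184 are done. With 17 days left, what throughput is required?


Formula: Required rate = Remaining points / Days left
Remaining = 365 - 184 = 181 points
Required rate = 181 / 17 = 10.65 points/day

10.65 points/day


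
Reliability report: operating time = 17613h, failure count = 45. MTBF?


Formula: MTBF = Total operating time / Number of failures
MTBF = 17613 / 45
MTBF = 391.4 hours

391.4 hours


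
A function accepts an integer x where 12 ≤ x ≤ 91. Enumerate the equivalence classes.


Valid range: [12, 91]
Class 1: x < 12 — invalid
Class 2: 12 ≤ x ≤ 91 — valid
Class 3: x > 91 — invalid
Total equivalence classes: 3

3 equivalence classes


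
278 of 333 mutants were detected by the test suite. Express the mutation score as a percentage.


Mutation score = killed / total * 100
Mutation score = 278 / 333 * 100
Mutation score = 83.48%

83.48%


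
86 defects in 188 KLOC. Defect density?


Defect density = defects / KLOC
Defect density = 86 / 188
Defect density = 0.457 defects/KLOC

0.457 defects/KLOC


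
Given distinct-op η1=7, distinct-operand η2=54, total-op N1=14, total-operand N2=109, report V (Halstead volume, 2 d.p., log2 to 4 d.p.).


Formula: V = N * log2(η), where N = N1 + N2 and η = η1 + η2
η = 7 + 54 = 61
N = 14 + 109 = 123
log2(61) ≈ 5.9307
V = 123 * 5.9307 = 729.48

729.48


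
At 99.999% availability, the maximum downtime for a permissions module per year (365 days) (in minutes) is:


Formula: allowed downtime = period * (100 - SLA) / 100
Period (year (365 days)) = 525600 minutes
Unavailability fraction = (100 - 99.999) / 100
Allowed downtime = 525600 * (100 - 99.999) / 100
Allowed downtime = 5.256 minutes

5.256 minutes


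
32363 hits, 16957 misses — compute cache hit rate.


Formula: hit rate = hits / (hits + misses) * 100
hit rate = 32363 / (32363 + 16957) * 100
hit rate = 32363 / 49320 * 100
hit rate = 65.62%

65.62%


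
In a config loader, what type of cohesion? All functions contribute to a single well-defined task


Reasoning: Best: single purpose
Type: Functional cohesion

Functional cohesion


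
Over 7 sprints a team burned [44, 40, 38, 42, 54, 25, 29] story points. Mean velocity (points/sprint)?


Formula: Avg velocity = Total points / Number of sprints
Points: [44, 40, 38, 42, 54, 25, 29]
Sum = 44 + 40 + 38 + 42 + 54 + 25 + 29 = 272
Avg velocity = 272 / 7 = 38.86 points/sprint

38.86 points/sprint


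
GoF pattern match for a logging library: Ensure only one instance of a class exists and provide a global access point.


This matches the Singleton pattern

Singleton


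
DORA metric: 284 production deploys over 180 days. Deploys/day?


Formula: deployments per day = releases / days
= 284 / 180
= 1.578 deploys/day
(equivalently, 11.04 deploys/week)

1.578 deploys/day


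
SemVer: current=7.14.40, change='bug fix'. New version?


Current: 7.14.40
Change category: 'bug fix' → patch bump
SemVer rule: patch bump → increment PATCH (MAJOR and MINOR unchanged)
New: 7.14.41

7.14.41


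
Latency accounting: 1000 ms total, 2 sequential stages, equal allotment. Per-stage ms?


Formula: per_stage = total_budget / stages
per_stage = 1000 / 2
per_stage = 500.0 ms

500.0 ms


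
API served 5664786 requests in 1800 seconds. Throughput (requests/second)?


Formula: throughput = requests / seconds
throughput = 5664786 / 1800
throughput = 3147.1 requests/second

3147.1 requests/second


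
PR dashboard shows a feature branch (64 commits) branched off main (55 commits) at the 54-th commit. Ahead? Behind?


Common ancestor: commit #54
feature commits after divergence: 64 - 54 = 10
main commits after divergence: 55 - 54 = 1
feature is 10 commits ahead of main
main is 1 commits ahead of feature

feature ahead: 10, main ahead: 1


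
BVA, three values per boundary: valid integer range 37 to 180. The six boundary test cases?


Range: [37, 180]
Boundaries: just below min, min, min+1, max-1, max, just above max
Values: [36, 37, 38, 179, 180, 181]

[36, 37, 38, 179, 180, 181]


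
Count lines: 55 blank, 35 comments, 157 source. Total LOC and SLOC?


Total LOC = blank + comment + code
Total LOC = 55 + 35 + 157 = 247
SLOC (source only) = code = 157

Total LOC: 247, SLOC: 157


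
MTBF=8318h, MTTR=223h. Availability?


Availability = MTBF / (MTBF + MTTR)
Availability = 8318 / (8318 + 223)
Availability = 8318 / 8541
Availability = 97.3891%

97.3891%


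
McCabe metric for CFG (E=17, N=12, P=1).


Formula: V(G) = E - N + 2P
V(G) = 17 - 12 + 2*1
V(G) = 5 + 2
V(G) = 7

7
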